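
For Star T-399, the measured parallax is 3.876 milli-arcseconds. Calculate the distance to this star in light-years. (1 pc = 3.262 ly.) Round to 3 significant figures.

p = 3.876 milli-arcseconds = 0.003876 arcsec.
d = 1/p = 1/0.003876 = 258 pc.
In light-years: 258 × 3.262 = 841.6 ly.

842 light years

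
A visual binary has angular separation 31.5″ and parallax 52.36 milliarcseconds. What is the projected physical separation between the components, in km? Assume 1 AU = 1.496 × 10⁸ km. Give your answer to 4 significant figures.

9.000 × 10^10 km

d = 1/p = 1/0.05236″ = 19.099 pc.
At distance d (pc), an angle of θ arcsec spans θ·d AU: s = 31.5 × 19.099 = 601.62 AU.
= 601.62 × 1.496 × 10⁸ km = 9.0002 × 10^10 km.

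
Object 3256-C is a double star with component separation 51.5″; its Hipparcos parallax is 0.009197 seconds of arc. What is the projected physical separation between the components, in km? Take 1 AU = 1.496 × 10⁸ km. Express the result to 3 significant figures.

d = 1/p = 1/0.009197″ = 108.73 pc.
At distance d (pc), an angle of θ arcsec spans θ·d AU: s = 51.5 × 108.73 = 5599.6 AU.
= 5599.6 × 1.496 × 10⁸ km = 8.3770 × 10^11 km.

8.38 × 10^11 km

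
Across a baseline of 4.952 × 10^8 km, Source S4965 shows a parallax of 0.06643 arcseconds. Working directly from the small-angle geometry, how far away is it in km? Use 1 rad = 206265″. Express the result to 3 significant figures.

θ = 0.06643″ = 0.06643/206265 = 3.2206 × 10^-7 rad.
d = B/θ = (4.952 × 10^8) / (3.2206 × 10^-7) = 1.5376 × 10^15 km.

1.54 × 10^15 km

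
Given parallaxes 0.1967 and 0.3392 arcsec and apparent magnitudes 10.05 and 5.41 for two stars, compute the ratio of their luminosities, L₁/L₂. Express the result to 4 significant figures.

L₁/L₂ = 0.04143

d₁ = 1/p₁ = 1/0.1967″ = 5.0839 pc; d₂ = 1/p₂ = 1/0.3392″ = 2.9481 pc.
M₁ = m₁ − 5 log₁₀ d₁ + 5 = 10.05 − 3.5310 + 5 = 11.5190.
M₂ = 5.41 − 2.3477 + 5 = 8.0623.
L₁/L₂ = 10^(0.4(M₂ − M₁)) = 10^(0.4 × (-3.4567)) = 10^(-1.38268) = 0.04143.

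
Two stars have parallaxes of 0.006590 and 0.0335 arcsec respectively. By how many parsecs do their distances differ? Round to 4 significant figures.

121.9 pc

d_A = 1/0.006590″ = 151.75 pc; d_B = 1/0.03350″ = 29.851 pc.
|d_B − d_A| = |29.851 − 151.75| = 121.9 pc.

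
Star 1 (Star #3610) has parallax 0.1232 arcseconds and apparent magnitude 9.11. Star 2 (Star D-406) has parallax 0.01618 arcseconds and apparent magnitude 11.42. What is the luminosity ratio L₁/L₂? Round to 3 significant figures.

L₁/L₂ = 0.145

d₁ = 1/p₁ = 1/0.1232″ = 8.1169 pc; d₂ = 1/p₂ = 1/0.01618″ = 61.805 pc.
M₁ = m₁ − 5 log₁₀ d₁ + 5 = 9.11 − 4.5470 + 5 = 9.5630.
M₂ = 11.42 − 8.9551 + 5 = 7.4649.
L₁/L₂ = 10^(0.4(M₂ − M₁)) = 10^(0.4 × (-2.0981)) = 10^(-0.83924) = 0.1448.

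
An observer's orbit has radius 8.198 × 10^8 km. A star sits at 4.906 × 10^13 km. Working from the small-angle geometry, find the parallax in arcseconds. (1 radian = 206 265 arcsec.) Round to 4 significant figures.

θ ≈ B/d = (8.198 × 10^8) / (4.906 × 10^13) = 1.6710 × 10^-5 rad.
In arcseconds: 1.6710 × 10^-5 × 206265 = 3.4467″.

3.447 arcsec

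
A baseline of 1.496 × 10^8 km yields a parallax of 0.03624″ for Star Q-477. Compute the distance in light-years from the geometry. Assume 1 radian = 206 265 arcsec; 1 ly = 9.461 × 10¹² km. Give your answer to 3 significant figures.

θ = 0.03624″ = 0.03624/206265 = 1.7570 × 10^-7 rad.
d = B/θ = (1.496 × 10^8) / (1.7570 × 10^-7) = 8.5145 × 10^14 km = (8.5145 × 10^14) / (9.461 × 10^12) ly = 89.996 ly.

90.0 ly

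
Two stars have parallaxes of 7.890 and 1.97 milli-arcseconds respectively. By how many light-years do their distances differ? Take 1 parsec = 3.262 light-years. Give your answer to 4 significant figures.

d_A = 1/0.007890″ = 126.74 pc; d_B = 1/0.001970″ = 507.61 pc.
|d_B − d_A| = |507.61 − 126.74| = 380.87 pc = 380.87 × 3.262 ly = 1242.4 ly.

1242 ly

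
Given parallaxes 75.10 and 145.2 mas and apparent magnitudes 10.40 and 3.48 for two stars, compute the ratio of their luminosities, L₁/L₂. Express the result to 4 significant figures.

L₁/L₂ = 0.006378

d₁ = 1/p₁ = 1/0.07510″ = 13.316 pc; d₂ = 1/p₂ = 1/0.1452″ = 6.8871 pc.
M₁ = m₁ − 5 log₁₀ d₁ + 5 = 10.40 − 5.6219 + 5 = 9.7781.
M₂ = 3.48 − 4.1902 + 5 = 4.2898.
L₁/L₂ = 10^(0.4(M₂ − M₁)) = 10^(0.4 × (-5.4883)) = 10^(-2.19532) = 0.0063779.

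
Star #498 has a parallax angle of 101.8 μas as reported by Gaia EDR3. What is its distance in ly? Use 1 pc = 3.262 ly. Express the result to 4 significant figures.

p = 101.8 μas = 0.0001018 arcsec.
d = 1/p = 1/0.0001018 = 9823.2 pc.
In light-years: 9823.2 × 3.262 = 32043 ly.

32040 ly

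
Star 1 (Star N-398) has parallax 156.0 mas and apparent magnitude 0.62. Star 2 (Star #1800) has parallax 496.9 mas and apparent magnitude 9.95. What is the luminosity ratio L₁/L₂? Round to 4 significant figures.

L₁/L₂ = 54740

d₁ = 1/p₁ = 1/0.1560″ = 6.4103 pc; d₂ = 1/p₂ = 1/0.4969″ = 2.0125 pc.
M₁ = m₁ − 5 log₁₀ d₁ + 5 = 0.62 − 4.0344 + 5 = 1.5856.
M₂ = 9.95 − 1.5187 + 5 = 13.4313.
L₁/L₂ = 10^(0.4(M₂ − M₁)) = 10^(0.4 × 11.8457) = 10^4.73828 = 54737.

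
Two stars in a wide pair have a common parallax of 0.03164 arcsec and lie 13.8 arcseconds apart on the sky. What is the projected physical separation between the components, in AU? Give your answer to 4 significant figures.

d = 1/p = 1/0.03164″ = 31.606 pc.
At distance d (pc), an angle of θ arcsec spans θ·d AU: s = 13.8 × 31.606 = 436.16 AU.

436.2 AU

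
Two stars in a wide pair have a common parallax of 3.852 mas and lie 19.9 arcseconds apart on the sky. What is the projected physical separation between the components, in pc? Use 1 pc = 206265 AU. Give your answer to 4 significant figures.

d = 1/p = 1/0.003852″ = 259.61 pc.
At distance d (pc), an angle of θ arcsec spans θ·d AU: s = 19.9 × 259.61 = 5166.2 AU.
= 5166.2 / 206265 = 0.025046 pc.

0.02505 pc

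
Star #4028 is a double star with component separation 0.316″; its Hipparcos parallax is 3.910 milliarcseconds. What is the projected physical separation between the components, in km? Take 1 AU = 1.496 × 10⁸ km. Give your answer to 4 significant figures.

1.209 × 10^10 km

d = 1/p = 1/0.003910″ = 255.75 pc.
At distance d (pc), an angle of θ arcsec spans θ·d AU: s = 0.316 × 255.75 = 80.817 AU.
= 80.817 × 1.496 × 10⁸ km = 1.2090 × 10^10 km.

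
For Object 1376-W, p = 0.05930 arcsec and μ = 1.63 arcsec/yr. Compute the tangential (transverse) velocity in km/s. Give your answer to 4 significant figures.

d = 1/p = 1/0.05930″ = 16.863 pc.
v_t = 4.74 × μ × d = 4.74 × 1.63 × 16.863 = 130.29 km/s.

130.3 km/s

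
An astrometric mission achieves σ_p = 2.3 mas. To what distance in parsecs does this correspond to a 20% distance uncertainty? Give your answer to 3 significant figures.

σ_d/d = σ_p/p, so the condition is σ_p/p ≤ 0.20, i.e. p ≥ σ_p/0.20.
p_min = 2.3/0.20 = 11.5 mas = 0.0115 arcsec.
d_max = 1/p_min = 1/0.0115 = 86.957 pc.

87.0 pc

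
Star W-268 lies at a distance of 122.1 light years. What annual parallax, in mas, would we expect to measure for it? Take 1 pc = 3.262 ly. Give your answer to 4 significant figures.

26.72 mas

d = 122.1 ly ÷ 3.262 = 37.431 pc.
p = 1/d = 1/37.431 = 0.026716 arcsec.
= 0.026716 × 1000 = 26.716 mas.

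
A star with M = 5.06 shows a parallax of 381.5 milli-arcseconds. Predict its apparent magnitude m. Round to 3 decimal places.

d = 1/p = 1/0.3815″ = 2.6212 pc.
m − M = 5 log₁₀ d − 5 = 5 log₁₀(2.6212) − 5 = 2.0925 − 5 = -2.9075.
m = M + (m − M) = 5.06 + (-2.9075) = 2.153.

m = 2.153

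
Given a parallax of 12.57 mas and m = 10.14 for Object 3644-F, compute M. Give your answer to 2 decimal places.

M = 5.64

d = 1/p = 1/0.01257″ = 79.554 pc.
m − M = 5 log₁₀(79.554) − 5 = 9.5033 − 5 = 4.5033.
M = m − (m − M) = 10.14 − 4.5033 = 5.64.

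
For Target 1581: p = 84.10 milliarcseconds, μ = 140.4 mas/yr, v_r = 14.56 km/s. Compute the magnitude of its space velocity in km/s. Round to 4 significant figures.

16.57 km/s

d = 1/p = 1/0.08410″ = 11.891 pc.
μ = 140.4 mas/yr = 0.1404 ″/yr.
v_t = 4.740 μ d = 4.740 × 0.1404 × 11.891 = 7.9134 km/s.
v = √(v_r² + v_t²) = √(14.56² + 7.9134²) = √274.615 = 16.572 km/s.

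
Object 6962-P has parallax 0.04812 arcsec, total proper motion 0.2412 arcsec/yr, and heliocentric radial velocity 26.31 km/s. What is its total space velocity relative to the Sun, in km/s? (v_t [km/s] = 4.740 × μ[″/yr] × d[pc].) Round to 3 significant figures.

d = 1/p = 1/0.04812″ = 20.781 pc.
v_t = 4.740 μ d = 4.740 × 0.2412 × 20.781 = 23.759 km/s.
v = √(v_r² + v_t²) = √(26.31² + 23.759²) = √1256.71 = 35.45 km/s.

35.5 km/s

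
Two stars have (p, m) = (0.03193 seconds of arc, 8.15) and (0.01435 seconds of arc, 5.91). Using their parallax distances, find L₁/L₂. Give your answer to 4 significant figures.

d₁ = 1/p₁ = 1/0.03193″ = 31.319 pc; d₂ = 1/p₂ = 1/0.01435″ = 69.686 pc.
M₁ = m₁ − 5 log₁₀ d₁ + 5 = 8.15 − 7.4790 + 5 = 5.6710.
M₂ = 5.91 − 9.2157 + 5 = 1.6943.
L₁/L₂ = 10^(0.4(M₂ − M₁)) = 10^(0.4 × (-3.9767)) = 10^(-1.59068) = 0.025664.

L₁/L₂ = 0.02566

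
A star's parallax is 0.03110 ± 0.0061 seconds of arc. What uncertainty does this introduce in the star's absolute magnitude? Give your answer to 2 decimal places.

M = m − 5 log₁₀ d + 5 = m + 5 log₁₀ p + 5, so ∂M/∂p = 5/(p ln 10).
σ_M = (5/ln 10) · (σ_p/p) = 2.1715 × 0.0061/0.03110 = 2.1715 × 0.19614 = 0.42592.

σ_M = 0.43 mag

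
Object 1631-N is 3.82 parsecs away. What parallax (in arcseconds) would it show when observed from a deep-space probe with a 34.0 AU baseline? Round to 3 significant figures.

p (arcsec) = B (AU) / d (pc).
p = 34.0 / 3.82 = 8.9005 arcsec.

8.90 arcsec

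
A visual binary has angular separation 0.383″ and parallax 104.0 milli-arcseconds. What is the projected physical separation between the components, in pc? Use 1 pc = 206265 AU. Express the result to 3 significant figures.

1.79 × 10^-5 pc

d = 1/p = 1/0.1040″ = 9.6154 pc.
At distance d (pc), an angle of θ arcsec spans θ·d AU: s = 0.383 × 9.6154 = 3.6827 AU.
= 3.6827 / 206265 = 1.7854 × 10^-5 pc.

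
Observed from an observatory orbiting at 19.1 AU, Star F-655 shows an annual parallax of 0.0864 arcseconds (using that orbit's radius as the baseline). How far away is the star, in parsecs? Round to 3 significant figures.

221 pc

With baseline B (in AU) and parallax p (in arcsec), d = B/p parsecs.
d = 19.1 / 0.0864 = 221.06 pc.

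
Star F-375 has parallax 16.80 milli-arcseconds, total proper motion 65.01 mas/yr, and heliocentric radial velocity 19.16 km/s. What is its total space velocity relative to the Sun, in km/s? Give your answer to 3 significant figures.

d = 1/p = 1/0.01680″ = 59.524 pc.
μ = 65.01 mas/yr = 0.06501 ″/yr.
v_t = 4.740 μ d = 4.740 × 0.06501 × 59.524 = 18.342 km/s.
v = √(v_r² + v_t²) = √(19.16² + 18.342²) = √703.535 = 26.524 km/s.

26.5 km/s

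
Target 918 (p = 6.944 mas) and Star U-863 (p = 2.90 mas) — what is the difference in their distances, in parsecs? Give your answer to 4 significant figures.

200.8 pc

d_A = 1/0.006944″ = 144.01 pc; d_B = 1/0.002900″ = 344.83 pc.
|d_B − d_A| = |344.83 − 144.01| = 200.82 pc.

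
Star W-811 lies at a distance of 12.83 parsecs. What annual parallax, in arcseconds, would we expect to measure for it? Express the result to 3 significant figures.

0.0779 arcsec

p = 1/d = 1/12.83 = 0.077942 arcsec.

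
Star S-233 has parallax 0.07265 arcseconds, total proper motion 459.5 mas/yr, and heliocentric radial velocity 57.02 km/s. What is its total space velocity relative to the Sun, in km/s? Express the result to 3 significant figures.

d = 1/p = 1/0.07265″ = 13.765 pc.
μ = 459.5 mas/yr = 0.4595 ″/yr.
v_t = 4.740 μ d = 4.740 × 0.4595 × 13.765 = 29.981 km/s.
v = √(v_r² + v_t²) = √(57.02² + 29.981²) = √4150.14 = 64.422 km/s.

64.4 km/s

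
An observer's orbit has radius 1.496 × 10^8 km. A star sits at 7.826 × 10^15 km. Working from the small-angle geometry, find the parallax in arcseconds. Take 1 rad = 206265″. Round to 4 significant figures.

θ ≈ B/d = (1.496 × 10^8) / (7.826 × 10^15) = 1.9116 × 10^-8 rad.
In arcseconds: 1.9116 × 10^-8 × 206265 = 0.003943″.

0.003943 arcsec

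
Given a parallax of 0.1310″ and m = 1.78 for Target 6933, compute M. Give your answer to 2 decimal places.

M = 2.37

d = 1/p = 1/0.1310″ = 7.6336 pc.
m − M = 5 log₁₀(7.6336) − 5 = 4.4136 − 5 = -0.5864.
M = m − (m − M) = 1.78 − (-0.5864) = 2.37.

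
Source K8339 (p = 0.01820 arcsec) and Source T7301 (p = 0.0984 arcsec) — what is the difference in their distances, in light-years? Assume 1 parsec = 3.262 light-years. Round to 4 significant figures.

146.1 ly

d_A = 1/0.01820″ = 54.945 pc; d_B = 1/0.09840″ = 10.163 pc.
|d_B − d_A| = |10.163 − 54.945| = 44.782 pc = 44.782 × 3.262 ly = 146.08 ly.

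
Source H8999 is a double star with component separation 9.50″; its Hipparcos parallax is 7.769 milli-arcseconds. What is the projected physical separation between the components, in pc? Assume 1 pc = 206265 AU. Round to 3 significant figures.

0.00593 pc

d = 1/p = 1/0.007769″ = 128.72 pc.
At distance d (pc), an angle of θ arcsec spans θ·d AU: s = 9.50 × 128.72 = 1222.8 AU.
= 1222.8 / 206265 = 0.0059283 pc.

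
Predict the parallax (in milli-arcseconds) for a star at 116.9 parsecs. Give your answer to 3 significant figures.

p = 1/d = 1/116.9 = 0.0085543 arcsec.
= 0.0085543 × 1000 = 8.5543 mas.

8.55 mas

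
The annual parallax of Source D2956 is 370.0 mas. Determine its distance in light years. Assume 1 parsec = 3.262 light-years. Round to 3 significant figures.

8.82 light years

p = 370.0 mas = 0.3700 arcsec.
d = 1/p = 1/0.3700 = 2.7027 pc.
In light-years: 2.7027 × 3.262 = 8.8162 ly.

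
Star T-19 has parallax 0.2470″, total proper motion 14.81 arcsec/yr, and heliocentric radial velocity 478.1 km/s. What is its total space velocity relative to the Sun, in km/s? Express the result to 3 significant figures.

556 km/s

d = 1/p = 1/0.2470″ = 4.0486 pc.
v_t = 4.740 μ d = 4.740 × 14.81 × 4.0486 = 284.21 km/s.
v = √(v_r² + v_t²) = √(478.1² + 284.21²) = √309355 = 556.2 km/s.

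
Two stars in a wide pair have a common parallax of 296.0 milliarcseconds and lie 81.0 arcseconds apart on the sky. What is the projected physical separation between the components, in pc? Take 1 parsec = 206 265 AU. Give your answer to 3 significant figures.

0.00133 pc

d = 1/p = 1/0.2960″ = 3.3784 pc.
At distance d (pc), an angle of θ arcsec spans θ·d AU: s = 81.0 × 3.3784 = 273.65 AU.
= 273.65 / 206265 = 0.0013267 pc.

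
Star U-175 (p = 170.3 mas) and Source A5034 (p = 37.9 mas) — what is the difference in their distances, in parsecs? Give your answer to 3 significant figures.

d_A = 1/0.1703″ = 5.872 pc; d_B = 1/0.03790″ = 26.385 pc.
|d_B − d_A| = |26.385 − 5.872| = 20.513 pc.

20.5 pc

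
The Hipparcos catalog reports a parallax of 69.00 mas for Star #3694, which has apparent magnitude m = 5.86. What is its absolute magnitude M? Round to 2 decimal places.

M = 5.05

d = 1/p = 1/0.06900″ = 14.493 pc.
m − M = 5 log₁₀(14.493) − 5 = 5.8058 − 5 = 0.8058.
M = m − (m − M) = 5.86 − 0.8058 = 5.05.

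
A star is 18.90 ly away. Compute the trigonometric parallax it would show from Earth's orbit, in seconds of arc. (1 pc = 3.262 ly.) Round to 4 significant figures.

0.1726 arcsec

d = 18.90 ly ÷ 3.262 = 5.794 pc.
p = 1/d = 1/5.794 = 0.17259 arcsec.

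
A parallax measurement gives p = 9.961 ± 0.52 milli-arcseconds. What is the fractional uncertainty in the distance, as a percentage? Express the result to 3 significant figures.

5.22%

For d = 1/p, |σ_d/d| = |σ_p/p|.
σ_p/p = 0.52 / 9.961 = 0.052204 = 5.2204%.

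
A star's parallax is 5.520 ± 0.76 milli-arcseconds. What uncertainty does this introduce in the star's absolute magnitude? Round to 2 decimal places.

σ_M = 0.30 mag

M = m − 5 log₁₀ d + 5 = m + 5 log₁₀ p + 5, so ∂M/∂p = 5/(p ln 10).
σ_M = (5/ln 10) · (σ_p/p) = 2.1715 × 0.76/5.520 = 2.1715 × 0.13768 = 0.29897.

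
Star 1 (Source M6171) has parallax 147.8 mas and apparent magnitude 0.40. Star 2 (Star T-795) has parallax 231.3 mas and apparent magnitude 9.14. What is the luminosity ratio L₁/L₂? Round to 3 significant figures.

d₁ = 1/p₁ = 1/0.1478″ = 6.7659 pc; d₂ = 1/p₂ = 1/0.2313″ = 4.3234 pc.
M₁ = m₁ − 5 log₁₀ d₁ + 5 = 0.40 − 4.1516 + 5 = 1.2484.
M₂ = 9.14 − 3.1791 + 5 = 10.9609.
L₁/L₂ = 10^(0.4(M₂ − M₁)) = 10^(0.4 × 9.7125) = 10^3.88500 = 7673.6.

L₁/L₂ = 7670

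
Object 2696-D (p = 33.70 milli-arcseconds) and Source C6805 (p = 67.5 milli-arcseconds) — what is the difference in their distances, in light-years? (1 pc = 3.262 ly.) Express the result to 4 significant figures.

d_A = 1/0.03370″ = 29.674 pc; d_B = 1/0.06750″ = 14.815 pc.
|d_B − d_A| = |14.815 − 29.674| = 14.859 pc = 14.859 × 3.262 ly = 48.47 ly.

48.47 ly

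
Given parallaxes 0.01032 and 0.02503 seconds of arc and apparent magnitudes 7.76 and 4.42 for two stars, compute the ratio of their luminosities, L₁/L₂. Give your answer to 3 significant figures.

d₁ = 1/p₁ = 1/0.01032″ = 96.899 pc; d₂ = 1/p₂ = 1/0.02503″ = 39.952 pc.
M₁ = m₁ − 5 log₁₀ d₁ + 5 = 7.76 − 9.9316 + 5 = 2.8284.
M₂ = 4.42 − 8.0077 + 5 = 1.4123.
L₁/L₂ = 10^(0.4(M₂ − M₁)) = 10^(0.4 × (-1.4161)) = 10^(-0.56644) = 0.27137.

L₁/L₂ = 0.271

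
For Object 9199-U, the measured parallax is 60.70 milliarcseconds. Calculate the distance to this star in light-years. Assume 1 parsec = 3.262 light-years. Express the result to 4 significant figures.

53.74 light years

p = 60.70 milliarcseconds = 0.06070 arcsec.
d = 1/p = 1/0.06070 = 16.474 pc.
In light-years: 16.474 × 3.262 = 53.738 ly.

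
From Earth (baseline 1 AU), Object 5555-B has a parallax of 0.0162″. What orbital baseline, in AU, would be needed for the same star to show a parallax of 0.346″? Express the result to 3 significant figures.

21.4 AU

Parallax scales linearly with baseline: p ∝ B, so B = p_target / p_Earth × 1 AU.
B = 0.346 / 0.0162 = 21.358 AU.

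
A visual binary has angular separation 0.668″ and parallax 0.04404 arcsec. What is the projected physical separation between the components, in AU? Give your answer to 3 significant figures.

d = 1/p = 1/0.04404″ = 22.707 pc.
At distance d (pc), an angle of θ arcsec spans θ·d AU: s = 0.668 × 22.707 = 15.168 AU.

15.2 AU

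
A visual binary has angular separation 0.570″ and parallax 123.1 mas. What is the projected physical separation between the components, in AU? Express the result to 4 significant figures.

d = 1/p = 1/0.1231″ = 8.1235 pc.
At distance d (pc), an angle of θ arcsec spans θ·d AU: s = 0.570 × 8.1235 = 4.6304 AU.

4.630 AU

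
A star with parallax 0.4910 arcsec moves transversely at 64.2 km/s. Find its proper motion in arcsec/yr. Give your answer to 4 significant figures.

d = 1/p = 1/0.4910″ = 2.0367 pc.
μ = v_t / (4.74 d) = 64.2 / (4.74 × 2.0367) = 64.2 / 9.654 = 6.6501 ″/yr.

6.650 arcsec/yr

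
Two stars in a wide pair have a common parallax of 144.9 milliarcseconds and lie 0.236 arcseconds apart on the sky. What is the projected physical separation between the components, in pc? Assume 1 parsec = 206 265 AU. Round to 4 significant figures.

7.896 × 10^-6 pc

d = 1/p = 1/0.1449″ = 6.9013 pc.
At distance d (pc), an angle of θ arcsec spans θ·d AU: s = 0.236 × 6.9013 = 1.6287 AU.
= 1.6287 / 206265 = 7.8962 × 10^-6 pc.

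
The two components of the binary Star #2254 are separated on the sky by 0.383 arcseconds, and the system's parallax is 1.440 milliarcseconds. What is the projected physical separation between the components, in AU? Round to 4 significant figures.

266.0 AU

d = 1/p = 1/0.001440″ = 694.44 pc.
At distance d (pc), an angle of θ arcsec spans θ·d AU: s = 0.383 × 694.44 = 265.97 AU.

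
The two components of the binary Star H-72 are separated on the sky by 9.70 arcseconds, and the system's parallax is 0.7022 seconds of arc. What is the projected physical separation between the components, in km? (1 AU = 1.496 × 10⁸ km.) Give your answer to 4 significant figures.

d = 1/p = 1/0.7022″ = 1.4241 pc.
At distance d (pc), an angle of θ arcsec spans θ·d AU: s = 9.70 × 1.4241 = 13.814 AU.
= 13.814 × 1.496 × 10⁸ km = 2.0666 × 10^9 km.

2.067 × 10^9 km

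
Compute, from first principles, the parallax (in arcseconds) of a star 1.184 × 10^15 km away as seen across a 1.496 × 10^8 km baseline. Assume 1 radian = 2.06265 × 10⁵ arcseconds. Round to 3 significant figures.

0.0261 arcsec

θ ≈ B/d = (1.496 × 10^8) / (1.184 × 10^15) = 1.2635 × 10^-7 rad.
In arcseconds: 1.2635 × 10^-7 × 206265 = 0.026062″.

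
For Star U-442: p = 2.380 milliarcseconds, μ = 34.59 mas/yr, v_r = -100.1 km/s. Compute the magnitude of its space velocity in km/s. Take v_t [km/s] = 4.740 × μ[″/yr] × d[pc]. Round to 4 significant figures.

d = 1/p = 1/0.002380″ = 420.17 pc.
μ = 34.59 mas/yr = 0.03459 ″/yr.
v_t = 4.740 μ d = 4.740 × 0.03459 × 420.17 = 68.89 km/s.
v = √(v_r² + v_t²) = √((-100.1)² + 68.89²) = √14765.8 = 121.51 km/s.

121.5 km/s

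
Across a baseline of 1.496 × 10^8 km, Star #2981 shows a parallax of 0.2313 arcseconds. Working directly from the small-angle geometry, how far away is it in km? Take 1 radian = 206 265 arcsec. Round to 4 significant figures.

θ = 0.2313″ = 0.2313/206265 = 1.1214 × 10^-6 rad.
d = B/θ = (1.496 × 10^8) / (1.1214 × 10^-6) = 1.3340 × 10^14 km.

1.334 × 10^14 km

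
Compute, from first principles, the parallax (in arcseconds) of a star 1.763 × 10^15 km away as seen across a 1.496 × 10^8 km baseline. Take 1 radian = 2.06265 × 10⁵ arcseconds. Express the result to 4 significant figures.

0.01750 arcsec

θ ≈ B/d = (1.496 × 10^8) / (1.763 × 10^15) = 8.4855 × 10^-8 rad.
In arcseconds: 8.4855 × 10^-8 × 206265 = 0.017503″.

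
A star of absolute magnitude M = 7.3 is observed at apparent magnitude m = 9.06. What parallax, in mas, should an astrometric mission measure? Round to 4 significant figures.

44.46 mas

m − M = 9.06 − 7.3 = 1.76.
d = 10^((m−M)/5 + 1) = 10^1.352 = 22.491 pc.
p = 1/d = 1/22.491 = 0.044462 arcsec = 44.462 mas.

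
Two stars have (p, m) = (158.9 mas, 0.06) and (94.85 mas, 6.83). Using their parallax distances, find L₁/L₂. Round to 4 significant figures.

L₁/L₂ = 181.9

d₁ = 1/p₁ = 1/0.1589″ = 6.2933 pc; d₂ = 1/p₂ = 1/0.09485″ = 10.543 pc.
M₁ = m₁ − 5 log₁₀ d₁ + 5 = 0.06 − 3.9944 + 5 = 1.0656.
M₂ = 6.83 − 5.1148 + 5 = 6.7152.
L₁/L₂ = 10^(0.4(M₂ − M₁)) = 10^(0.4 × 5.6496) = 10^2.25984 = 181.9.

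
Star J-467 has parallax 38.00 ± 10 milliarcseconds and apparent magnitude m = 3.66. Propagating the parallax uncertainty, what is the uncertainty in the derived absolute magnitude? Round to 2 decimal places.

σ_M = 0.57 mag

M = m − 5 log₁₀ d + 5 = m + 5 log₁₀ p + 5, so ∂M/∂p = 5/(p ln 10).
σ_M = (5/ln 10) · (σ_p/p) = 2.1715 × 10/38.00 = 2.1715 × 0.26316 = 0.57145.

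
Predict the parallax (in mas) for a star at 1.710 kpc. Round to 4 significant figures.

0.5848 mas

d = 1.710 kpc = 1710 pc.
p = 1/d = 1/1710 = 0.0005848 arcsec.
= 0.0005848 × 1000 = 0.5848 mas.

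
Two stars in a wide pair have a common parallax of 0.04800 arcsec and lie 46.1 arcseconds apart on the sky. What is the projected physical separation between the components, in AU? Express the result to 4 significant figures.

960.4 AU

d = 1/p = 1/0.04800″ = 20.833 pc.
At distance d (pc), an angle of θ arcsec spans θ·d AU: s = 46.1 × 20.833 = 960.4 AU.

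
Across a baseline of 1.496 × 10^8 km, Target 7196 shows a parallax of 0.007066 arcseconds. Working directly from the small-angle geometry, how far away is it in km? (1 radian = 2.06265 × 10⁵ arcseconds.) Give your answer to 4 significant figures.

4.367 × 10^15 km

θ = 0.007066″ = 0.007066/206265 = 3.4257 × 10^-8 rad.
d = B/θ = (1.496 × 10^8) / (3.4257 × 10^-8) = 4.3670 × 10^15 km.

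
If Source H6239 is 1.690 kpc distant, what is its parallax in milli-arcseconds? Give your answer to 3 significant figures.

0.592 mas

d = 1.690 kpc = 1690 pc.
p = 1/d = 1/1690 = 0.00059172 arcsec.
= 0.00059172 × 1000 = 0.59172 mas.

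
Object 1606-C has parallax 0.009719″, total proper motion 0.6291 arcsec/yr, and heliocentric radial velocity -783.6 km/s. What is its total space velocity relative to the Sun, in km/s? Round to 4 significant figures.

841.5 km/s

d = 1/p = 1/0.009719″ = 102.89 pc.
v_t = 4.740 μ d = 4.740 × 0.6291 × 102.89 = 306.81 km/s.
v = √(v_r² + v_t²) = √((-783.6)² + 306.81²) = √708161 = 841.52 km/s.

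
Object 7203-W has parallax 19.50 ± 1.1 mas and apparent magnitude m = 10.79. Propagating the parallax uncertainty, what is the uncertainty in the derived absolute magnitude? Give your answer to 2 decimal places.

σ_M = 0.12 mag

M = m − 5 log₁₀ d + 5 = m + 5 log₁₀ p + 5, so ∂M/∂p = 5/(p ln 10).
σ_M = (5/ln 10) · (σ_p/p) = 2.1715 × 1.1/19.50 = 2.1715 × 0.05641 = 0.12249.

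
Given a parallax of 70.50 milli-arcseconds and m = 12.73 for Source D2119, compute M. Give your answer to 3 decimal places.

d = 1/p = 1/0.07050″ = 14.184 pc.
m − M = 5 log₁₀(14.184) − 5 = 5.7590 − 5 = 0.7590.
M = m − (m − M) = 12.73 − 0.7590 = 11.971.

M = 11.971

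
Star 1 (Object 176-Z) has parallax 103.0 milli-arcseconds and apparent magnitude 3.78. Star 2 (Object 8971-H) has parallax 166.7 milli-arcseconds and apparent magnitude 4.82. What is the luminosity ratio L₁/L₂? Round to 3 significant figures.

d₁ = 1/p₁ = 1/0.1030″ = 9.7087 pc; d₂ = 1/p₂ = 1/0.1667″ = 5.9988 pc.
M₁ = m₁ − 5 log₁₀ d₁ + 5 = 3.78 − 4.9358 + 5 = 3.8442.
M₂ = 4.82 − 3.8903 + 5 = 5.9297.
L₁/L₂ = 10^(0.4(M₂ − M₁)) = 10^(0.4 × 2.0855) = 10^0.83420 = 6.8265.

L₁/L₂ = 6.83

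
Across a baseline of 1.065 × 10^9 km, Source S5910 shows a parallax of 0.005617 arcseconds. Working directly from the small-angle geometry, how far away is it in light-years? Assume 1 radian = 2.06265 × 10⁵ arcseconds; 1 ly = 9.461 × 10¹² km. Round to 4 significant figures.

θ = 0.005617″ = 0.005617/206265 = 2.7232 × 10^-8 rad.
d = B/θ = (1.065 × 10^9) / (2.7232 × 10^-8) = 3.9108 × 10^16 km = (3.9108 × 10^16) / (9.461 × 10^12) ly = 4133.6 ly.

4134 ly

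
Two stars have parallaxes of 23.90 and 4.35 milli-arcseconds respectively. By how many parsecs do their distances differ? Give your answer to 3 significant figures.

d_A = 1/0.02390″ = 41.841 pc; d_B = 1/0.004350″ = 229.89 pc.
|d_B − d_A| = |229.89 − 41.841| = 188.05 pc.

188 pc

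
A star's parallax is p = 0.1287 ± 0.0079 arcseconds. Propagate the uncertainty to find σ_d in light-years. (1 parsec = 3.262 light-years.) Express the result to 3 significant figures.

d = 1/p, so σ_d = σ_p / p².
σ_d = 0.00790 / (0.1287)² = 0.00790 / 0.016564 = 0.47694 pc = 0.47694 × 3.262 ly = 1.5558 ly.

1.56 ly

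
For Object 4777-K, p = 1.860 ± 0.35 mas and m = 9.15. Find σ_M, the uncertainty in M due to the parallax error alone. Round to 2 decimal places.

σ_M = 0.41 mag

M = m − 5 log₁₀ d + 5 = m + 5 log₁₀ p + 5, so ∂M/∂p = 5/(p ln 10).
σ_M = (5/ln 10) · (σ_p/p) = 2.1715 × 0.35/1.860 = 2.1715 × 0.18817 = 0.40861.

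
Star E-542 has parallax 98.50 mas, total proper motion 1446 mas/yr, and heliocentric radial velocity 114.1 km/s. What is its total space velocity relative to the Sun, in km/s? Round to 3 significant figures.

d = 1/p = 1/0.09850″ = 10.152 pc.
μ = 1446 mas/yr = 1.446 ″/yr.
v_t = 4.740 μ d = 4.740 × 1.446 × 10.152 = 69.582 km/s.
v = √(v_r² + v_t²) = √(114.1² + 69.582²) = √17860.5 = 133.64 km/s.

134 km/s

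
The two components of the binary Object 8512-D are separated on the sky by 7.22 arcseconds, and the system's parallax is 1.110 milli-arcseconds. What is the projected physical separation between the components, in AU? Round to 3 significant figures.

d = 1/p = 1/0.001110″ = 900.9 pc.
At distance d (pc), an angle of θ arcsec spans θ·d AU: s = 7.22 × 900.9 = 6504.5 AU.

6500 AU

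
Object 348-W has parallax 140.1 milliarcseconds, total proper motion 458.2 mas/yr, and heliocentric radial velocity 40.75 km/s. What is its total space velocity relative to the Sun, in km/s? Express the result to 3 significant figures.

43.6 km/s

d = 1/p = 1/0.1401″ = 7.1378 pc.
μ = 458.2 mas/yr = 0.4582 ″/yr.
v_t = 4.740 μ d = 4.740 × 0.4582 × 7.1378 = 15.502 km/s.
v = √(v_r² + v_t²) = √(40.75² + 15.502²) = √1900.87 = 43.599 km/s.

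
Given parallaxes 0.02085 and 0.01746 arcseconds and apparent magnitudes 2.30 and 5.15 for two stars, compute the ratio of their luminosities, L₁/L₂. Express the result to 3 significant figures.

L₁/L₂ = 9.68

d₁ = 1/p₁ = 1/0.02085″ = 47.962 pc; d₂ = 1/p₂ = 1/0.01746″ = 57.274 pc.
M₁ = m₁ − 5 log₁₀ d₁ + 5 = 2.30 − 8.4045 + 5 = -1.1045.
M₂ = 5.15 − 8.7898 + 5 = 1.3602.
L₁/L₂ = 10^(0.4(M₂ − M₁)) = 10^(0.4 × 2.4647) = 10^0.98588 = 9.6801.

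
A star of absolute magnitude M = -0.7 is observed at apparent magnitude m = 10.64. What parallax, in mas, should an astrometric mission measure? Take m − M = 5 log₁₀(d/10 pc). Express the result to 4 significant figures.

0.5395 mas

m − M = 10.64 − (-0.7) = 11.34.
d = 10^((m−M)/5 + 1) = 10^3.268 = 1853.5 pc.
p = 1/d = 1/1853.5 = 0.00053952 arcsec = 0.53952 mas.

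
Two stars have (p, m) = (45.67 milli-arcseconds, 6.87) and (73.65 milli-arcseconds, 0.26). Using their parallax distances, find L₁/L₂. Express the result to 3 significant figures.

L₁/L₂ = 0.00590

d₁ = 1/p₁ = 1/0.04567″ = 21.896 pc; d₂ = 1/p₂ = 1/0.07365″ = 13.578 pc.
M₁ = m₁ − 5 log₁₀ d₁ + 5 = 6.87 − 6.7018 + 5 = 5.1682.
M₂ = 0.26 − 5.6642 + 5 = -0.4042.
L₁/L₂ = 10^(0.4(M₂ − M₁)) = 10^(0.4 × (-5.5724)) = 10^(-2.22896) = 0.0059026.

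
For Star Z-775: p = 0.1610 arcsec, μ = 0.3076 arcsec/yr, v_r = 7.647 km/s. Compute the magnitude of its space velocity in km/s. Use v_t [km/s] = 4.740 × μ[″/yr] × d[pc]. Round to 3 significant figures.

d = 1/p = 1/0.1610″ = 6.2112 pc.
v_t = 4.740 μ d = 4.740 × 0.3076 × 6.2112 = 9.0561 km/s.
v = √(v_r² + v_t²) = √(7.647² + 9.0561²) = √140.49 = 11.853 km/s.

11.9 km/s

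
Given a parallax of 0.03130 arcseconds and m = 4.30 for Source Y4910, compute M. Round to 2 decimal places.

M = 1.78

d = 1/p = 1/0.03130″ = 31.949 pc.
m − M = 5 log₁₀(31.949) − 5 = 7.5223 − 5 = 2.5223.
M = m − (m − M) = 4.30 − 2.5223 = 1.78.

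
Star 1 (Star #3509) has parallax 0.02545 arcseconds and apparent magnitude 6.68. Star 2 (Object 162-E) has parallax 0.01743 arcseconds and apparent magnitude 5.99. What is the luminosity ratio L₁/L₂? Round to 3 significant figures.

d₁ = 1/p₁ = 1/0.02545″ = 39.293 pc; d₂ = 1/p₂ = 1/0.01743″ = 57.372 pc.
M₁ = m₁ − 5 log₁₀ d₁ + 5 = 6.68 − 7.9716 + 5 = 3.7084.
M₂ = 5.99 − 8.7935 + 5 = 2.1965.
L₁/L₂ = 10^(0.4(M₂ − M₁)) = 10^(0.4 × (-1.5119)) = 10^(-0.60476) = 0.24845.

L₁/L₂ = 0.248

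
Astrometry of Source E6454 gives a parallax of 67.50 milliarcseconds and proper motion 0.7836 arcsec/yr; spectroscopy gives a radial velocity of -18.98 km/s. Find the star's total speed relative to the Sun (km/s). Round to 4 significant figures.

d = 1/p = 1/0.06750″ = 14.815 pc.
v_t = 4.740 μ d = 4.740 × 0.7836 × 14.815 = 55.027 km/s.
v = √(v_r² + v_t²) = √((-18.98)² + 55.027²) = √3388.21 = 58.208 km/s.

58.21 km/s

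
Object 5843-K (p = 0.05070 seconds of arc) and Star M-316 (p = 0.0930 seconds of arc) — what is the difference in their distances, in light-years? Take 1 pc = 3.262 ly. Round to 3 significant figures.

d_A = 1/0.05070″ = 19.724 pc; d_B = 1/0.09300″ = 10.753 pc.
|d_B − d_A| = |10.753 − 19.724| = 8.971 pc = 8.971 × 3.262 ly = 29.263 ly.

29.3 ly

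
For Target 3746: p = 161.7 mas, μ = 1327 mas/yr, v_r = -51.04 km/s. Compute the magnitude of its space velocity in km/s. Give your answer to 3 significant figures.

64.2 km/s

d = 1/p = 1/0.1617″ = 6.1843 pc.
μ = 1327 mas/yr = 1.327 ″/yr.
v_t = 4.740 μ d = 4.740 × 1.327 × 6.1843 = 38.899 km/s.
v = √(v_r² + v_t²) = √((-51.04)² + 38.899²) = √4118.21 = 64.173 km/s.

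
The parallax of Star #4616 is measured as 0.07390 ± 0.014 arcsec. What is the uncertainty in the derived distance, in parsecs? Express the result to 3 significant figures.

d = 1/p, so σ_d = σ_p / p².
σ_d = 0.0140 / (0.07390)² = 0.0140 / 0.0054612 = 2.5635 pc.

2.56 pc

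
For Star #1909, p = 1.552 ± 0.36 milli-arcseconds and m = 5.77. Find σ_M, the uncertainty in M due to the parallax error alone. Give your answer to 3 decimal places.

M = m − 5 log₁₀ d + 5 = m + 5 log₁₀ p + 5, so ∂M/∂p = 5/(p ln 10).
σ_M = (5/ln 10) · (σ_p/p) = 2.1715 × 0.36/1.552 = 2.1715 × 0.23196 = 0.5037.

σ_M = 0.504 mag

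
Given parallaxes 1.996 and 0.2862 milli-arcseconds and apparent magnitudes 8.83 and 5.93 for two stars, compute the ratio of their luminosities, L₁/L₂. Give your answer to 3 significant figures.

L₁/L₂ = 0.00142

d₁ = 1/p₁ = 1/0.001996″ = 501 pc; d₂ = 1/p₂ = 1/0.0002862″ = 3494.1 pc.
M₁ = m₁ − 5 log₁₀ d₁ + 5 = 8.83 − 13.4992 + 5 = 0.3308.
M₂ = 5.93 − 17.7167 + 5 = -6.7867.
L₁/L₂ = 10^(0.4(M₂ − M₁)) = 10^(0.4 × (-7.1175)) = 10^(-2.84700) = 0.0014223.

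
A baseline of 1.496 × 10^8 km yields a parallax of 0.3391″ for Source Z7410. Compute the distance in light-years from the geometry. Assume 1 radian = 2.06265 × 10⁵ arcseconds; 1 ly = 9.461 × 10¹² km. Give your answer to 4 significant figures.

θ = 0.3391″ = 0.3391/206265 = 1.6440 × 10^-6 rad.
d = B/θ = (1.496 × 10^8) / (1.6440 × 10^-6) = 9.0998 × 10^13 km = (9.0998 × 10^13) / (9.461 × 10^12) ly = 9.6182 ly.

9.618 ly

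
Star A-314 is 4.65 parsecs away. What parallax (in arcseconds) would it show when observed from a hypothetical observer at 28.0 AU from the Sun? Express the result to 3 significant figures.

p (arcsec) = B (AU) / d (pc).
p = 28.0 / 4.65 = 6.0215 arcsec.

6.02 arcsec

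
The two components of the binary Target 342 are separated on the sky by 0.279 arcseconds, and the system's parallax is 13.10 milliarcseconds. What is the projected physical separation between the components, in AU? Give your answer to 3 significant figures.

21.3 AU

d = 1/p = 1/0.01310″ = 76.336 pc.
At distance d (pc), an angle of θ arcsec spans θ·d AU: s = 0.279 × 76.336 = 21.298 AU.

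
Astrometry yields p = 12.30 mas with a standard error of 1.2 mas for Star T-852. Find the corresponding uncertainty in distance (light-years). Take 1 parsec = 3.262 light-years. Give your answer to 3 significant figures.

d = 1/p, so σ_d = σ_p / p².
σ_d = 0.00120 / (0.01230)² = 0.00120 / 0.00015129 = 7.9318 pc = 7.9318 × 3.262 ly = 25.874 ly.

25.9 ly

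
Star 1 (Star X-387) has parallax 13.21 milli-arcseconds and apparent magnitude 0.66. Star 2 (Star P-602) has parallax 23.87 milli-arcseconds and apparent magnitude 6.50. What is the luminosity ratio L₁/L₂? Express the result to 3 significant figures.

L₁/L₂ = 708

d₁ = 1/p₁ = 1/0.01321″ = 75.7 pc; d₂ = 1/p₂ = 1/0.02387″ = 41.894 pc.
M₁ = m₁ − 5 log₁₀ d₁ + 5 = 0.66 − 9.3955 + 5 = -3.7355.
M₂ = 6.50 − 8.1108 + 5 = 3.3892.
L₁/L₂ = 10^(0.4(M₂ − M₁)) = 10^(0.4 × 7.1247) = 10^2.84988 = 707.75.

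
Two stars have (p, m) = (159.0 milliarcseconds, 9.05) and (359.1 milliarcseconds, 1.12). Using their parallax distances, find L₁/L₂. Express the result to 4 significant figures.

d₁ = 1/p₁ = 1/0.1590″ = 6.2893 pc; d₂ = 1/p₂ = 1/0.3591″ = 2.7847 pc.
M₁ = m₁ − 5 log₁₀ d₁ + 5 = 9.05 − 3.9930 + 5 = 10.0570.
M₂ = 1.12 − 2.2239 + 5 = 3.8961.
L₁/L₂ = 10^(0.4(M₂ − M₁)) = 10^(0.4 × (-6.1609)) = 10^(-2.46436) = 0.0034327.

L₁/L₂ = 0.003433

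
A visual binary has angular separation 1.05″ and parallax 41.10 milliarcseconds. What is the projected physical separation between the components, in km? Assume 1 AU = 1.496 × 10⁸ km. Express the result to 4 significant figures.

3.822 × 10^9 km

d = 1/p = 1/0.04110″ = 24.331 pc.
At distance d (pc), an angle of θ arcsec spans θ·d AU: s = 1.05 × 24.331 = 25.548 AU.
= 25.548 × 1.496 × 10⁸ km = 3.8220 × 10^9 km.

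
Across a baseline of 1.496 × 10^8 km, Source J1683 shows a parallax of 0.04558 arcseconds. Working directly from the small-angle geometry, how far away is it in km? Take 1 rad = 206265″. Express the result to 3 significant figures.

θ = 0.04558″ = 0.04558/206265 = 2.2098 × 10^-7 rad.
d = B/θ = (1.496 × 10^8) / (2.2098 × 10^-7) = 6.7698 × 10^14 km.

6.77 × 10^14 km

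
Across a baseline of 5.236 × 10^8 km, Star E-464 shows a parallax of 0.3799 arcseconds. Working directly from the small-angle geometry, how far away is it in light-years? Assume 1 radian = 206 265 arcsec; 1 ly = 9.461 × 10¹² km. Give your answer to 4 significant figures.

30.05 ly

θ = 0.3799″ = 0.3799/206265 = 1.8418 × 10^-6 rad.
d = B/θ = (5.236 × 10^8) / (1.8418 × 10^-6) = 2.8429 × 10^14 km = (2.8429 × 10^14) / (9.461 × 10^12) ly = 30.049 ly.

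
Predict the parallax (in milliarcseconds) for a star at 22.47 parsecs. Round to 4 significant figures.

p = 1/d = 1/22.47 = 0.044504 arcsec.
= 0.044504 × 1000 = 44.504 mas.

44.50 mas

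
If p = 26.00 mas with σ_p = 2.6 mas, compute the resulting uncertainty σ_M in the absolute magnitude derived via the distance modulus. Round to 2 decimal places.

σ_M = 0.22 mag

M = m − 5 log₁₀ d + 5 = m + 5 log₁₀ p + 5, so ∂M/∂p = 5/(p ln 10).
σ_M = (5/ln 10) · (σ_p/p) = 2.1715 × 2.6/26.00 = 2.1715 × 0.1 = 0.21715.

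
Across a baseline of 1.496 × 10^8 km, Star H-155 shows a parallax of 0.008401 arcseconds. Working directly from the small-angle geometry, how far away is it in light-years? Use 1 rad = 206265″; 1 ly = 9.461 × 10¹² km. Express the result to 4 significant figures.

388.2 ly

θ = 0.008401″ = 0.008401/206265 = 4.0729 × 10^-8 rad.
d = B/θ = (1.496 × 10^8) / (4.0729 × 10^-8) = 3.6731 × 10^15 km = (3.6731 × 10^15) / (9.461 × 10^12) ly = 388.24 ly.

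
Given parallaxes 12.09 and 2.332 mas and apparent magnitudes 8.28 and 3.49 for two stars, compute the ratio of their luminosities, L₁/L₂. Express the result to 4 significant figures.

d₁ = 1/p₁ = 1/0.01209″ = 82.713 pc; d₂ = 1/p₂ = 1/0.002332″ = 428.82 pc.
M₁ = m₁ − 5 log₁₀ d₁ + 5 = 8.28 − 9.5879 + 5 = 3.6921.
M₂ = 3.49 − 13.1614 + 5 = -4.6714.
L₁/L₂ = 10^(0.4(M₂ − M₁)) = 10^(0.4 × (-8.3635)) = 10^(-3.34540) = 0.00045144.

L₁/L₂ = 0.0004514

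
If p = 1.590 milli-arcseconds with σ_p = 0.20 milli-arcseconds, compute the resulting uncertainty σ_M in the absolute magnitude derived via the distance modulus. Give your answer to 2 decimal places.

σ_M = 0.27 mag

M = m − 5 log₁₀ d + 5 = m + 5 log₁₀ p + 5, so ∂M/∂p = 5/(p ln 10).
σ_M = (5/ln 10) · (σ_p/p) = 2.1715 × 0.20/1.590 = 2.1715 × 0.12579 = 0.27315.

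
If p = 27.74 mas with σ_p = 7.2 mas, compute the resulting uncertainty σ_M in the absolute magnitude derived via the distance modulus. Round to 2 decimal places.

σ_M = 0.56 mag

M = m − 5 log₁₀ d + 5 = m + 5 log₁₀ p + 5, so ∂M/∂p = 5/(p ln 10).
σ_M = (5/ln 10) · (σ_p/p) = 2.1715 × 7.2/27.74 = 2.1715 × 0.25955 = 0.56361.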